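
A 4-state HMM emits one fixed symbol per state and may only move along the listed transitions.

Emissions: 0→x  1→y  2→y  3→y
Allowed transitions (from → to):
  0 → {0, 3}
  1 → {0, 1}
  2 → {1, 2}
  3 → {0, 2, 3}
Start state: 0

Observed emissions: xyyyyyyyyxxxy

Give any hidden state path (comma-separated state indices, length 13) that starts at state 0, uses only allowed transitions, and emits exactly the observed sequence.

  0: obs=x cand={0} pick 0 [start]
  1: obs=y cand={1,2,3} pick 3 [0->3 ok]
  2: obs=y cand={1,2,3} pick 3 [3->3 ok]
  3: obs=y cand={1,2,3} pick 3 [3->3 ok]
  4: obs=y cand={1,2,3} pick 2 [3->2 ok]
  5: obs=y cand={1,2,3} pick 2 [2->2 ok]
  6: obs=y cand={1,2,3} pick 2 [2->2 ok]
  7: obs=y cand={1,2,3} pick 2 [2->2 ok]
  8: obs=y cand={1,2,3} pick 1 [2->1 ok]
  9: obs=x cand={0} pick 0 [1->0 ok]
  10: obs=x cand={0} pick 0 [0->0 ok]
  11: obs=x cand={0} pick 0 [0->0 ok]
  12: obs=y cand={1,2,3} pick 3 [0->3 ok]

0,3,3,3,2,2,2,2,1,0,0,0,3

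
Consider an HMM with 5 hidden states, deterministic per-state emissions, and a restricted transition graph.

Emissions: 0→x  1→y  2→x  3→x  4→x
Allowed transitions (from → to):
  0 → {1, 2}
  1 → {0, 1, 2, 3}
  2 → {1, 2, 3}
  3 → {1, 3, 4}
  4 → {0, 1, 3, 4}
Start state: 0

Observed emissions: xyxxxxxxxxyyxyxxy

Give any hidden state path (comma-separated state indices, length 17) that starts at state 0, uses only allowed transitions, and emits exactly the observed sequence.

  t0 'x' -> {0,2,3,4}, take 0 (start)
  t1 'y' -> {1}, take 1 (0->1 ok)
  t2 'x' -> {0,2,3,4}, take 0 (1->0 ok)
  t3 'x' -> {0,2,3,4}, take 2 (0->2 ok)
  t4 'x' -> {0,2,3,4}, take 2 (2->2 ok)
  t5 'x' -> {0,2,3,4}, take 3 (2->3 ok)
  t6 'x' -> {0,2,3,4}, take 3 (3->3 ok)
  t7 'x' -> {0,2,3,4}, take 3 (3->3 ok)
  t8 'x' -> {0,2,3,4}, take 4 (3->4 ok)
  t9 'x' -> {0,2,3,4}, take 0 (4->0 ok)
  t10 'y' -> {1}, take 1 (0->1 ok)
  t11 'y' -> {1}, take 1 (1->1 ok)
  t12 'x' -> {0,2,3,4}, take 0 (1->0 ok)
  t13 'y' -> {1}, take 1 (0->1 ok)
  t14 'x' -> {0,2,3,4}, take 2 (1->2 ok)
  t15 'x' -> {0,2,3,4}, take 3 (2->3 ok)
  t16 'y' -> {1}, take 1 (3->1 ok)

0,1,0,2,2,3,3,3,4,0,1,1,0,1,2,3,1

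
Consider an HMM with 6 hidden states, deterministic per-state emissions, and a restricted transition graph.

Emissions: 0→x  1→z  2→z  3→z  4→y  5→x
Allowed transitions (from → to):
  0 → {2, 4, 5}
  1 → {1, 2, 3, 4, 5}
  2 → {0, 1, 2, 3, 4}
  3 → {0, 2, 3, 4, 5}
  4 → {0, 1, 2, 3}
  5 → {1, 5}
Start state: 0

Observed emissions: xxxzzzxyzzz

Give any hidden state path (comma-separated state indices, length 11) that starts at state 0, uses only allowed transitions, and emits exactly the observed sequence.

0,5,5,1,1,2,0,4,3,3,3

  t0 'x' -> {0,5}, take 0 (start)
  t1 'x' -> {0,5}, take 5 (0->5 ok)
  t2 'x' -> {0,5}, take 5 (5->5 ok)
  t3 'z' -> {1,2,3}, take 1 (5->1 ok)
  t4 'z' -> {1,2,3}, take 1 (1->1 ok)
  t5 'z' -> {1,2,3}, take 2 (1->2 ok)
  t6 'x' -> {0,5}, take 0 (2->0 ok)
  t7 'y' -> {4}, take 4 (0->4 ok)
  t8 'z' -> {1,2,3}, take 3 (4->3 ok)
  t9 'z' -> {1,2,3}, take 3 (3->3 ok)
  t10 'z' -> {1,2,3}, take 3 (3->3 ok)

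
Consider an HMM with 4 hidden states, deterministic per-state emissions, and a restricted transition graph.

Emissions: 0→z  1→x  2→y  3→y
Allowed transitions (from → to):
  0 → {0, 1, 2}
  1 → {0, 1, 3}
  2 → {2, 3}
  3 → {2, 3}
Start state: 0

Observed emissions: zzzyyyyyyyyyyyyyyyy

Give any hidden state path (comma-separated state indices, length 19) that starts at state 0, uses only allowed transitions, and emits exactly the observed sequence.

  0: obs=z cand={0} pick 0 [start]
  1: obs=z cand={0} pick 0 [0->0 ok]
  2: obs=z cand={0} pick 0 [0->0 ok]
  3: obs=y cand={2,3} pick 2 [0->2 ok]
  4: obs=y cand={2,3} pick 2 [2->2 ok]
  5: obs=y cand={2,3} pick 2 [2->2 ok]
  6: obs=y cand={2,3} pick 2 [2->2 ok]
  7: obs=y cand={2,3} pick 3 [2->3 ok]
  8: obs=y cand={2,3} pick 2 [3->2 ok]
  9: obs=y cand={2,3} pick 3 [2->3 ok]
  10: obs=y cand={2,3} pick 3 [3->3 ok]
  11: obs=y cand={2,3} pick 3 [3->3 ok]
  12: obs=y cand={2,3} pick 2 [3->2 ok]
  13: obs=y cand={2,3} pick 3 [2->3 ok]
  14: obs=y cand={2,3} pick 2 [3->2 ok]
  15: obs=y cand={2,3} pick 3 [2->3 ok]
  16: obs=y cand={2,3} pick 3 [3->3 ok]
  17: obs=y cand={2,3} pick 3 [3->3 ok]
  18: obs=y cand={2,3} pick 3 [3->3 ok]

0,0,0,2,2,2,2,3,2,3,3,3,2,3,2,3,3,3,3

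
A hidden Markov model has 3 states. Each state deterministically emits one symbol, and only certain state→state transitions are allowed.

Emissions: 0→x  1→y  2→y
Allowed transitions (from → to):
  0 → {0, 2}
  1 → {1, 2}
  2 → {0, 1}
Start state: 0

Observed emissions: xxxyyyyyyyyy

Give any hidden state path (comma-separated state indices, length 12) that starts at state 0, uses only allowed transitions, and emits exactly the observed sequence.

  pos 0: x in {0}, choose 0; start
  pos 1: x in {0}, choose 0; 0->0 ok
  pos 2: x in {0}, choose 0; 0->0 ok
  pos 3: y in {1,2}, choose 2; 0->2 ok
  pos 4: y in {1,2}, choose 1; 2->1 ok
  pos 5: y in {1,2}, choose 1; 1->1 ok
  pos 6: y in {1,2}, choose 1; 1->1 ok
  pos 7: y in {1,2}, choose 2; 1->2 ok
  pos 8: y in {1,2}, choose 1; 2->1 ok
  pos 9: y in {1,2}, choose 2; 1->2 ok
  pos 10: y in {1,2}, choose 1; 2->1 ok
  pos 11: y in {1,2}, choose 2; 1->2 ok

0,0,0,2,1,1,1,2,1,2,1,2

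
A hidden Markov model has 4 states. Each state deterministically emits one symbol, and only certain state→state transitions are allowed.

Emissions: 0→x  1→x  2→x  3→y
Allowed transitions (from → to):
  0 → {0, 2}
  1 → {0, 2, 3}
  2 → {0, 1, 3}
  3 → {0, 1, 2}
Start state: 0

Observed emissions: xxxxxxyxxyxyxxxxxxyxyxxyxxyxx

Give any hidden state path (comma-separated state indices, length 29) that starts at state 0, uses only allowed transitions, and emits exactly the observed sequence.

  pos 0: x in {0,1,2}, choose 0; start
  pos 1: x in {0,1,2}, choose 0; 0->0 ok
  pos 2: x in {0,1,2}, choose 2; 0->2 ok
  pos 3: x in {0,1,2}, choose 1; 2->1 ok
  pos 4: x in {0,1,2}, choose 0; 1->0 ok
  pos 5: x in {0,1,2}, choose 2; 0->2 ok
  pos 6: y in {3}, choose 3; 2->3 ok
  pos 7: x in {0,1,2}, choose 0; 3->0 ok
  pos 8: x in {0,1,2}, choose 2; 0->2 ok
  pos 9: y in {3}, choose 3; 2->3 ok
  pos 10: x in {0,1,2}, choose 1; 3->1 ok
  pos 11: y in {3}, choose 3; 1->3 ok
  pos 12: x in {0,1,2}, choose 0; 3->0 ok
  pos 13: x in {0,1,2}, choose 0; 0->0 ok
  pos 14: x in {0,1,2}, choose 0; 0->0 ok
  pos 15: x in {0,1,2}, choose 2; 0->2 ok
  pos 16: x in {0,1,2}, choose 1; 2->1 ok
  pos 17: x in {0,1,2}, choose 2; 1->2 ok
  pos 18: y in {3}, choose 3; 2->3 ok
  pos 19: x in {0,1,2}, choose 2; 3->2 ok
  pos 20: y in {3}, choose 3; 2->3 ok
  pos 21: x in {0,1,2}, choose 0; 3->0 ok
  pos 22: x in {0,1,2}, choose 2; 0->2 ok
  pos 23: y in {3}, choose 3; 2->3 ok
  pos 24: x in {0,1,2}, choose 2; 3->2 ok
  pos 25: x in {0,1,2}, choose 1; 2->1 ok
  pos 26: y in {3}, choose 3; 1->3 ok
  pos 27: x in {0,1,2}, choose 1; 3->1 ok
  pos 28: x in {0,1,2}, choose 0; 1->0 ok

0,0,2,1,0,2,3,0,2,3,1,3,0,0,0,2,1,2,3,2,3,0,2,3,2,1,3,1,0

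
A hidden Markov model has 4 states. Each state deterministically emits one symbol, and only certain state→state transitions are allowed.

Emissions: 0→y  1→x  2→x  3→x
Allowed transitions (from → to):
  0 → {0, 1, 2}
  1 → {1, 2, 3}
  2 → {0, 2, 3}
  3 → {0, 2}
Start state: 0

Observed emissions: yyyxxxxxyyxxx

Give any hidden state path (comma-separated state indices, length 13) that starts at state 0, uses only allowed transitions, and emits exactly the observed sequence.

  pos 0: y in {0}, choose 0; start
  pos 1: y in {0}, choose 0; 0->0 ok
  pos 2: y in {0}, choose 0; 0->0 ok
  pos 3: x in {1,2,3}, choose 1; 0->1 ok
  pos 4: x in {1,2,3}, choose 3; 1->3 ok
  pos 5: x in {1,2,3}, choose 2; 3->2 ok
  pos 6: x in {1,2,3}, choose 2; 2->2 ok
  pos 7: x in {1,2,3}, choose 2; 2->2 ok
  pos 8: y in {0}, choose 0; 2->0 ok
  pos 9: y in {0}, choose 0; 0->0 ok
  pos 10: x in {1,2,3}, choose 2; 0->2 ok
  pos 11: x in {1,2,3}, choose 3; 2->3 ok
  pos 12: x in {1,2,3}, choose 2; 3->2 ok

0,0,0,1,3,2,2,2,0,0,2,3,2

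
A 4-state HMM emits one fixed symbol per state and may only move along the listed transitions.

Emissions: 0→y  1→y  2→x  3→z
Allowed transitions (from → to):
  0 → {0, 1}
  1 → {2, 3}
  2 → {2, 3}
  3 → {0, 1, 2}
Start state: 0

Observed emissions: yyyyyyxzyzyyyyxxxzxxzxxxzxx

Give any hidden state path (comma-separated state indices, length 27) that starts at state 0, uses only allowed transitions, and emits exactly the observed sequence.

0,0,0,0,0,1,2,3,1,3,0,0,0,1,2,2,2,3,2,2,3,2,2,2,3,2,2

  t0 'y' -> {0,1}, take 0 (start)
  t1 'y' -> {0,1}, take 0 (0->0 ok)
  t2 'y' -> {0,1}, take 0 (0->0 ok)
  t3 'y' -> {0,1}, take 0 (0->0 ok)
  t4 'y' -> {0,1}, take 0 (0->0 ok)
  t5 'y' -> {0,1}, take 1 (0->1 ok)
  t6 'x' -> {2}, take 2 (1->2 ok)
  t7 'z' -> {3}, take 3 (2->3 ok)
  t8 'y' -> {0,1}, take 1 (3->1 ok)
  t9 'z' -> {3}, take 3 (1->3 ok)
  t10 'y' -> {0,1}, take 0 (3->0 ok)
  t11 'y' -> {0,1}, take 0 (0->0 ok)
  t12 'y' -> {0,1}, take 0 (0->0 ok)
  t13 'y' -> {0,1}, take 1 (0->1 ok)
  t14 'x' -> {2}, take 2 (1->2 ok)
  t15 'x' -> {2}, take 2 (2->2 ok)
  t16 'x' -> {2}, take 2 (2->2 ok)
  t17 'z' -> {3}, take 3 (2->3 ok)
  t18 'x' -> {2}, take 2 (3->2 ok)
  t19 'x' -> {2}, take 2 (2->2 ok)
  t20 'z' -> {3}, take 3 (2->3 ok)
  t21 'x' -> {2}, take 2 (3->2 ok)
  t22 'x' -> {2}, take 2 (2->2 ok)
  t23 'x' -> {2}, take 2 (2->2 ok)
  t24 'z' -> {3}, take 3 (2->3 ok)
  t25 'x' -> {2}, take 2 (3->2 ok)
  t26 'x' -> {2}, take 2 (2->2 ok)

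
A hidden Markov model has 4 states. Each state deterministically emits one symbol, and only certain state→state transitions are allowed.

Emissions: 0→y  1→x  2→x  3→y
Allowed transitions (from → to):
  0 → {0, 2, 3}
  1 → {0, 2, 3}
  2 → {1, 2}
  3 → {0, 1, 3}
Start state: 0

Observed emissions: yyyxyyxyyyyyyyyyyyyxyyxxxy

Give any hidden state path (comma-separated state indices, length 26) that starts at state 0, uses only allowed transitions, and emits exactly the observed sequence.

  [0] y  {0,3}  => 0  start
  [1] y  {0,3}  => 0  0->0 ok
  [2] y  {0,3}  => 3  0->3 ok
  [3] x  {1,2}  => 1  3->1 ok
  [4] y  {0,3}  => 3  1->3 ok
  [5] y  {0,3}  => 3  3->3 ok
  [6] x  {1,2}  => 1  3->1 ok
  [7] y  {0,3}  => 3  1->3 ok
  [8] y  {0,3}  => 0  3->0 ok
  [9] y  {0,3}  => 3  0->3 ok
  [10] y  {0,3}  => 3  3->3 ok
  [11] y  {0,3}  => 0  3->0 ok
  [12] y  {0,3}  => 0  0->0 ok
  [13] y  {0,3}  => 0  0->0 ok
  [14] y  {0,3}  => 3  0->3 ok
  [15] y  {0,3}  => 0  3->0 ok
  [16] y  {0,3}  => 3  0->3 ok
  [17] y  {0,3}  => 0  3->0 ok
  [18] y  {0,3}  => 3  0->3 ok
  [19] x  {1,2}  => 1  3->1 ok
  [20] y  {0,3}  => 0  1->0 ok
  [21] y  {0,3}  => 3  0->3 ok
  [22] x  {1,2}  => 1  3->1 ok
  [23] x  {1,2}  => 2  1->2 ok
  [24] x  {1,2}  => 1  2->1 ok
  [25] y  {0,3}  => 0  1->0 ok

0,0,3,1,3,3,1,3,0,3,3,0,0,0,3,0,3,0,3,1,0,3,1,2,1,0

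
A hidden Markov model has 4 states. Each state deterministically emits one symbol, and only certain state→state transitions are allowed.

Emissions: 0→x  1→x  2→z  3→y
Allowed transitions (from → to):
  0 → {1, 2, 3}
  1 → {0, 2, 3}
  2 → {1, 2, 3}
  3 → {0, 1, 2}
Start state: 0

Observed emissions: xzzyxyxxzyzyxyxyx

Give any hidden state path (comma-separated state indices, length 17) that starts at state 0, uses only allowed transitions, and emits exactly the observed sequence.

  pos 0: x in {0,1}, choose 0; start
  pos 1: z in {2}, choose 2; 0->2 ok
  pos 2: z in {2}, choose 2; 2->2 ok
  pos 3: y in {3}, choose 3; 2->3 ok
  pos 4: x in {0,1}, choose 0; 3->0 ok
  pos 5: y in {3}, choose 3; 0->3 ok
  pos 6: x in {0,1}, choose 0; 3->0 ok
  pos 7: x in {0,1}, choose 1; 0->1 ok
  pos 8: z in {2}, choose 2; 1->2 ok
  pos 9: y in {3}, choose 3; 2->3 ok
  pos 10: z in {2}, choose 2; 3->2 ok
  pos 11: y in {3}, choose 3; 2->3 ok
  pos 12: x in {0,1}, choose 0; 3->0 ok
  pos 13: y in {3}, choose 3; 0->3 ok
  pos 14: x in {0,1}, choose 0; 3->0 ok
  pos 15: y in {3}, choose 3; 0->3 ok
  pos 16: x in {0,1}, choose 1; 3->1 ok

0,2,2,3,0,3,0,1,2,3,2,3,0,3,0,3,1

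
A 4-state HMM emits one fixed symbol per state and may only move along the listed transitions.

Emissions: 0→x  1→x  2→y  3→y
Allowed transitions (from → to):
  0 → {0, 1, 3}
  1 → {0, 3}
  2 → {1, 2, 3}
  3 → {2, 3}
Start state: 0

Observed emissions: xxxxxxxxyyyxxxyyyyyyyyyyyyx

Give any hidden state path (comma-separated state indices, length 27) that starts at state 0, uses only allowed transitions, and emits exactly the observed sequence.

0,1,0,1,0,0,0,1,3,3,2,1,0,1,3,2,3,2,2,2,2,3,3,2,3,2,1

  pos 0: x in {0,1}, choose 0; start
  pos 1: x in {0,1}, choose 1; 0->1 ok
  pos 2: x in {0,1}, choose 0; 1->0 ok
  pos 3: x in {0,1}, choose 1; 0->1 ok
  pos 4: x in {0,1}, choose 0; 1->0 ok
  pos 5: x in {0,1}, choose 0; 0->0 ok
  pos 6: x in {0,1}, choose 0; 0->0 ok
  pos 7: x in {0,1}, choose 1; 0->1 ok
  pos 8: y in {2,3}, choose 3; 1->3 ok
  pos 9: y in {2,3}, choose 3; 3->3 ok
  pos 10: y in {2,3}, choose 2; 3->2 ok
  pos 11: x in {0,1}, choose 1; 2->1 ok
  pos 12: x in {0,1}, choose 0; 1->0 ok
  pos 13: x in {0,1}, choose 1; 0->1 ok
  pos 14: y in {2,3}, choose 3; 1->3 ok
  pos 15: y in {2,3}, choose 2; 3->2 ok
  pos 16: y in {2,3}, choose 3; 2->3 ok
  pos 17: y in {2,3}, choose 2; 3->2 ok
  pos 18: y in {2,3}, choose 2; 2->2 ok
  pos 19: y in {2,3}, choose 2; 2->2 ok
  pos 20: y in {2,3}, choose 2; 2->2 ok
  pos 21: y in {2,3}, choose 3; 2->3 ok
  pos 22: y in {2,3}, choose 3; 3->3 ok
  pos 23: y in {2,3}, choose 2; 3->2 ok
  pos 24: y in {2,3}, choose 3; 2->3 ok
  pos 25: y in {2,3}, choose 2; 3->2 ok
  pos 26: x in {0,1}, choose 1; 2->1 ok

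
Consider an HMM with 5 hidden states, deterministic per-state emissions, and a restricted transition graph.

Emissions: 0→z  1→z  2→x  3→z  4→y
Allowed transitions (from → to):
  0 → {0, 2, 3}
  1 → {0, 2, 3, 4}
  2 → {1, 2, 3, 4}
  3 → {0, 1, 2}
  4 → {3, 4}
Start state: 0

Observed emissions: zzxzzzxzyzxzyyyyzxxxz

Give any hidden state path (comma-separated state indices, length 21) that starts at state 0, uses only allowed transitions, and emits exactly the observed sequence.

  0: obs=z cand={0,1,3} pick 0 [start]
  1: obs=z cand={0,1,3} pick 3 [0->3 ok]
  2: obs=x cand={2} pick 2 [3->2 ok]
  3: obs=z cand={0,1,3} pick 3 [2->3 ok]
  4: obs=z cand={0,1,3} pick 1 [3->1 ok]
  5: obs=z cand={0,1,3} pick 3 [1->3 ok]
  6: obs=x cand={2} pick 2 [3->2 ok]
  7: obs=z cand={0,1,3} pick 1 [2->1 ok]
  8: obs=y cand={4} pick 4 [1->4 ok]
  9: obs=z cand={0,1,3} pick 3 [4->3 ok]
  10: obs=x cand={2} pick 2 [3->2 ok]
  11: obs=z cand={0,1,3} pick 1 [2->1 ok]
  12: obs=y cand={4} pick 4 [1->4 ok]
  13: obs=y cand={4} pick 4 [4->4 ok]
  14: obs=y cand={4} pick 4 [4->4 ok]
  15: obs=y cand={4} pick 4 [4->4 ok]
  16: obs=z cand={0,1,3} pick 3 [4->3 ok]
  17: obs=x cand={2} pick 2 [3->2 ok]
  18: obs=x cand={2} pick 2 [2->2 ok]
  19: obs=x cand={2} pick 2 [2->2 ok]
  20: obs=z cand={0,1,3} pick 1 [2->1 ok]

0,3,2,3,1,3,2,1,4,3,2,1,4,4,4,4,3,2,2,2,1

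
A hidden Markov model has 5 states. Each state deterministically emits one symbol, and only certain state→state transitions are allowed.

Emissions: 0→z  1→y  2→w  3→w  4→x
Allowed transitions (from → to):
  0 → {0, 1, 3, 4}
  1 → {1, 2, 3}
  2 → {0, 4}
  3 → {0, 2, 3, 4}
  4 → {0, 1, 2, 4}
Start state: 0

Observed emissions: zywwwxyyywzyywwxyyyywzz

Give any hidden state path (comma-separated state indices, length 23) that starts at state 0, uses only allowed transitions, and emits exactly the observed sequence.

  t0 'z' -> {0}, take 0 (start)
  t1 'y' -> {1}, take 1 (0->1 ok)
  t2 'w' -> {2,3}, take 3 (1->3 ok)
  t3 'w' -> {2,3}, take 3 (3->3 ok)
  t4 'w' -> {2,3}, take 2 (3->2 ok)
  t5 'x' -> {4}, take 4 (2->4 ok)
  t6 'y' -> {1}, take 1 (4->1 ok)
  t7 'y' -> {1}, take 1 (1->1 ok)
  t8 'y' -> {1}, take 1 (1->1 ok)
  t9 'w' -> {2,3}, take 3 (1->3 ok)
  t10 'z' -> {0}, take 0 (3->0 ok)
  t11 'y' -> {1}, take 1 (0->1 ok)
  t12 'y' -> {1}, take 1 (1->1 ok)
  t13 'w' -> {2,3}, take 3 (1->3 ok)
  t14 'w' -> {2,3}, take 2 (3->2 ok)
  t15 'x' -> {4}, take 4 (2->4 ok)
  t16 'y' -> {1}, take 1 (4->1 ok)
  t17 'y' -> {1}, take 1 (1->1 ok)
  t18 'y' -> {1}, take 1 (1->1 ok)
  t19 'y' -> {1}, take 1 (1->1 ok)
  t20 'w' -> {2,3}, take 2 (1->2 ok)
  t21 'z' -> {0}, take 0 (2->0 ok)
  t22 'z' -> {0}, take 0 (0->0 ok)

0,1,3,3,2,4,1,1,1,3,0,1,1,3,2,4,1,1,1,1,2,0,0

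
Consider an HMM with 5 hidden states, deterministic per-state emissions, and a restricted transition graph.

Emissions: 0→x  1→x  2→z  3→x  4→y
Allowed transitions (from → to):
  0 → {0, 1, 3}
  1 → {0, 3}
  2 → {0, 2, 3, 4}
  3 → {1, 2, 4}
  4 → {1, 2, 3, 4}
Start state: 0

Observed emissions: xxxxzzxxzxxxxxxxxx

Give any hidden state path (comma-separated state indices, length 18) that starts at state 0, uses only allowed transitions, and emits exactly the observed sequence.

  pos 0: x in {0,1,3}, choose 0; start
  pos 1: x in {0,1,3}, choose 0; 0->0 ok
  pos 2: x in {0,1,3}, choose 0; 0->0 ok
  pos 3: x in {0,1,3}, choose 3; 0->3 ok
  pos 4: z in {2}, choose 2; 3->2 ok
  pos 5: z in {2}, choose 2; 2->2 ok
  pos 6: x in {0,1,3}, choose 0; 2->0 ok
  pos 7: x in {0,1,3}, choose 3; 0->3 ok
  pos 8: z in {2}, choose 2; 3->2 ok
  pos 9: x in {0,1,3}, choose 0; 2->0 ok
  pos 10: x in {0,1,3}, choose 1; 0->1 ok
  pos 11: x in {0,1,3}, choose 0; 1->0 ok
  pos 12: x in {0,1,3}, choose 0; 0->0 ok
  pos 13: x in {0,1,3}, choose 3; 0->3 ok
  pos 14: x in {0,1,3}, choose 1; 3->1 ok
  pos 15: x in {0,1,3}, choose 3; 1->3 ok
  pos 16: x in {0,1,3}, choose 1; 3->1 ok
  pos 17: x in {0,1,3}, choose 3; 1->3 ok

0,0,0,3,2,2,0,3,2,0,1,0,0,3,1,3,1,3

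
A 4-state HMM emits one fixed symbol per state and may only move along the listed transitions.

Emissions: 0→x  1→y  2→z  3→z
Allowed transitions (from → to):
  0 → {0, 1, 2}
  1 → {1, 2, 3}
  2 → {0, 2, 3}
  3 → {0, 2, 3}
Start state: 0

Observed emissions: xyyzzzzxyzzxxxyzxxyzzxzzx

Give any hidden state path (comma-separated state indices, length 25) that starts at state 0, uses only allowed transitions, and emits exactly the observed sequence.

  pos 0: x in {0}, choose 0; start
  pos 1: y in {1}, choose 1; 0->1 ok
  pos 2: y in {1}, choose 1; 1->1 ok
  pos 3: z in {2,3}, choose 2; 1->2 ok
  pos 4: z in {2,3}, choose 3; 2->3 ok
  pos 5: z in {2,3}, choose 3; 3->3 ok
  pos 6: z in {2,3}, choose 2; 3->2 ok
  pos 7: x in {0}, choose 0; 2->0 ok
  pos 8: y in {1}, choose 1; 0->1 ok
  pos 9: z in {2,3}, choose 2; 1->2 ok
  pos 10: z in {2,3}, choose 2; 2->2 ok
  pos 11: x in {0}, choose 0; 2->0 ok
  pos 12: x in {0}, choose 0; 0->0 ok
  pos 13: x in {0}, choose 0; 0->0 ok
  pos 14: y in {1}, choose 1; 0->1 ok
  pos 15: z in {2,3}, choose 3; 1->3 ok
  pos 16: x in {0}, choose 0; 3->0 ok
  pos 17: x in {0}, choose 0; 0->0 ok
  pos 18: y in {1}, choose 1; 0->1 ok
  pos 19: z in {2,3}, choose 2; 1->2 ok
  pos 20: z in {2,3}, choose 2; 2->2 ok
  pos 21: x in {0}, choose 0; 2->0 ok
  pos 22: z in {2,3}, choose 2; 0->2 ok
  pos 23: z in {2,3}, choose 2; 2->2 ok
  pos 24: x in {0}, choose 0; 2->0 ok

0,1,1,2,3,3,2,0,1,2,2,0,0,0,1,3,0,0,1,2,2,0,2,2,0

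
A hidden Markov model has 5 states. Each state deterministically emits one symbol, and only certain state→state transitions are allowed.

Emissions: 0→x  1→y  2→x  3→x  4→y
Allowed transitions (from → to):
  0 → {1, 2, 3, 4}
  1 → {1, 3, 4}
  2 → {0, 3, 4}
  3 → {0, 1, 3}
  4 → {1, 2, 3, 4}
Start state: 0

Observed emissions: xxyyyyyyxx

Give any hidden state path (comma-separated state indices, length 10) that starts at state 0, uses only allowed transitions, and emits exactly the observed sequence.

0,3,1,1,1,1,4,1,3,0

  t0 'x' -> {0,2,3}, take 0 (start)
  t1 'x' -> {0,2,3}, take 3 (0->3 ok)
  t2 'y' -> {1,4}, take 1 (3->1 ok)
  t3 'y' -> {1,4}, take 1 (1->1 ok)
  t4 'y' -> {1,4}, take 1 (1->1 ok)
  t5 'y' -> {1,4}, take 1 (1->1 ok)
  t6 'y' -> {1,4}, take 4 (1->4 ok)
  t7 'y' -> {1,4}, take 1 (4->1 ok)
  t8 'x' -> {0,2,3}, take 3 (1->3 ok)
  t9 'x' -> {0,2,3}, take 0 (3->0 ok)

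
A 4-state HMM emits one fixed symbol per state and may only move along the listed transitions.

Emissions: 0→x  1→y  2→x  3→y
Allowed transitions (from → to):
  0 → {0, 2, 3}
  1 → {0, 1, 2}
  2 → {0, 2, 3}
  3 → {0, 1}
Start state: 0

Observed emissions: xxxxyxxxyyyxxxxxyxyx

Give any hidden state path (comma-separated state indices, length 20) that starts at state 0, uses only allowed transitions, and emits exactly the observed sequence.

0,0,2,2,3,0,0,0,3,1,1,2,0,0,0,2,3,0,3,0

  t0 'x' -> {0,2}, take 0 (start)
  t1 'x' -> {0,2}, take 0 (0->0 ok)
  t2 'x' -> {0,2}, take 2 (0->2 ok)
  t3 'x' -> {0,2}, take 2 (2->2 ok)
  t4 'y' -> {1,3}, take 3 (2->3 ok)
  t5 'x' -> {0,2}, take 0 (3->0 ok)
  t6 'x' -> {0,2}, take 0 (0->0 ok)
  t7 'x' -> {0,2}, take 0 (0->0 ok)
  t8 'y' -> {1,3}, take 3 (0->3 ok)
  t9 'y' -> {1,3}, take 1 (3->1 ok)
  t10 'y' -> {1,3}, take 1 (1->1 ok)
  t11 'x' -> {0,2}, take 2 (1->2 ok)
  t12 'x' -> {0,2}, take 0 (2->0 ok)
  t13 'x' -> {0,2}, take 0 (0->0 ok)
  t14 'x' -> {0,2}, take 0 (0->0 ok)
  t15 'x' -> {0,2}, take 2 (0->2 ok)
  t16 'y' -> {1,3}, take 3 (2->3 ok)
  t17 'x' -> {0,2}, take 0 (3->0 ok)
  t18 'y' -> {1,3}, take 3 (0->3 ok)
  t19 'x' -> {0,2}, take 0 (3->0 ok)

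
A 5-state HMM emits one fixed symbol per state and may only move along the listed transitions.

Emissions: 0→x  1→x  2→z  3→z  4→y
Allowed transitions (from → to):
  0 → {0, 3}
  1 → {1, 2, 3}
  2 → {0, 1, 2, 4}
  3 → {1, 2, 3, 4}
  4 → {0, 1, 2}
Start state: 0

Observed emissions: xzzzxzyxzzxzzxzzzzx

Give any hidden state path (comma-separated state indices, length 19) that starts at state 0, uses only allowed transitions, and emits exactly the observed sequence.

0,3,3,2,1,2,4,1,3,3,1,3,2,1,3,2,2,2,1

  t0 'x' -> {0,1}, take 0 (start)
  t1 'z' -> {2,3}, take 3 (0->3 ok)
  t2 'z' -> {2,3}, take 3 (3->3 ok)
  t3 'z' -> {2,3}, take 2 (3->2 ok)
  t4 'x' -> {0,1}, take 1 (2->1 ok)
  t5 'z' -> {2,3}, take 2 (1->2 ok)
  t6 'y' -> {4}, take 4 (2->4 ok)
  t7 'x' -> {0,1}, take 1 (4->1 ok)
  t8 'z' -> {2,3}, take 3 (1->3 ok)
  t9 'z' -> {2,3}, take 3 (3->3 ok)
  t10 'x' -> {0,1}, take 1 (3->1 ok)
  t11 'z' -> {2,3}, take 3 (1->3 ok)
  t12 'z' -> {2,3}, take 2 (3->2 ok)
  t13 'x' -> {0,1}, take 1 (2->1 ok)
  t14 'z' -> {2,3}, take 3 (1->3 ok)
  t15 'z' -> {2,3}, take 2 (3->2 ok)
  t16 'z' -> {2,3}, take 2 (2->2 ok)
  t17 'z' -> {2,3}, take 2 (2->2 ok)
  t18 'x' -> {0,1}, take 1 (2->1 ok)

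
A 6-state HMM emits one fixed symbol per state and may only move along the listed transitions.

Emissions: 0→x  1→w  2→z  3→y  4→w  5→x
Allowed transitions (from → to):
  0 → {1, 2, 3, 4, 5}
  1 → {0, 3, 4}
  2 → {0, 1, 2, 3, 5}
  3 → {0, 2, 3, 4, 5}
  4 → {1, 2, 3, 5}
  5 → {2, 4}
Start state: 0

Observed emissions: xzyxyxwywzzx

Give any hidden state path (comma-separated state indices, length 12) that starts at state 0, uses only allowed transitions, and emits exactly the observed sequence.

0,2,3,0,3,0,1,3,4,2,2,0

  [0] x  {0,5}  => 0  start
  [1] z  {2}  => 2  0->2 ok
  [2] y  {3}  => 3  2->3 ok
  [3] x  {0,5}  => 0  3->0 ok
  [4] y  {3}  => 3  0->3 ok
  [5] x  {0,5}  => 0  3->0 ok
  [6] w  {1,4}  => 1  0->1 ok
  [7] y  {3}  => 3  1->3 ok
  [8] w  {1,4}  => 4  3->4 ok
  [9] z  {2}  => 2  4->2 ok
  [10] z  {2}  => 2  2->2 ok
  [11] x  {0,5}  => 0  2->0 ok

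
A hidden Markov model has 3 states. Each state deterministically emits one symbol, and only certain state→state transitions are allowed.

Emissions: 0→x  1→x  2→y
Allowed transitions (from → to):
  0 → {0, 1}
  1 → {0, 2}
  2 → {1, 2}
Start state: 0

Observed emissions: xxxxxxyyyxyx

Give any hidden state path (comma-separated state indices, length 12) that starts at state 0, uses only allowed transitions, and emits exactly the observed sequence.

  0: obs=x cand={0,1} pick 0 [start]
  1: obs=x cand={0,1} pick 1 [0->1 ok]
  2: obs=x cand={0,1} pick 0 [1->0 ok]
  3: obs=x cand={0,1} pick 0 [0->0 ok]
  4: obs=x cand={0,1} pick 0 [0->0 ok]
  5: obs=x cand={0,1} pick 1 [0->1 ok]
  6: obs=y cand={2} pick 2 [1->2 ok]
  7: obs=y cand={2} pick 2 [2->2 ok]
  8: obs=y cand={2} pick 2 [2->2 ok]
  9: obs=x cand={0,1} pick 1 [2->1 ok]
  10: obs=y cand={2} pick 2 [1->2 ok]
  11: obs=x cand={0,1} pick 1 [2->1 ok]

0,1,0,0,0,1,2,2,2,1,2,1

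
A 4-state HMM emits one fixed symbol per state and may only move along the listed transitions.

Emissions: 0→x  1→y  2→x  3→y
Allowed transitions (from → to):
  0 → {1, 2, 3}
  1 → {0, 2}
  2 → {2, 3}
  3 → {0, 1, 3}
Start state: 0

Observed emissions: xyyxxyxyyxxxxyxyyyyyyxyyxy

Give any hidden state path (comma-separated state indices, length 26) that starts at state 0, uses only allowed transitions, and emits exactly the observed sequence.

0,3,1,0,2,3,0,3,1,2,2,2,2,3,0,3,3,3,3,3,1,2,3,3,0,1

  pos 0: x in {0,2}, choose 0; start
  pos 1: y in {1,3}, choose 3; 0->3 ok
  pos 2: y in {1,3}, choose 1; 3->1 ok
  pos 3: x in {0,2}, choose 0; 1->0 ok
  pos 4: x in {0,2}, choose 2; 0->2 ok
  pos 5: y in {1,3}, choose 3; 2->3 ok
  pos 6: x in {0,2}, choose 0; 3->0 ok
  pos 7: y in {1,3}, choose 3; 0->3 ok
  pos 8: y in {1,3}, choose 1; 3->1 ok
  pos 9: x in {0,2}, choose 2; 1->2 ok
  pos 10: x in {0,2}, choose 2; 2->2 ok
  pos 11: x in {0,2}, choose 2; 2->2 ok
  pos 12: x in {0,2}, choose 2; 2->2 ok
  pos 13: y in {1,3}, choose 3; 2->3 ok
  pos 14: x in {0,2}, choose 0; 3->0 ok
  pos 15: y in {1,3}, choose 3; 0->3 ok
  pos 16: y in {1,3}, choose 3; 3->3 ok
  pos 17: y in {1,3}, choose 3; 3->3 ok
  pos 18: y in {1,3}, choose 3; 3->3 ok
  pos 19: y in {1,3}, choose 3; 3->3 ok
  pos 20: y in {1,3}, choose 1; 3->1 ok
  pos 21: x in {0,2}, choose 2; 1->2 ok
  pos 22: y in {1,3}, choose 3; 2->3 ok
  pos 23: y in {1,3}, choose 3; 3->3 ok
  pos 24: x in {0,2}, choose 0; 3->0 ok
  pos 25: y in {1,3}, choose 1; 0->1 ok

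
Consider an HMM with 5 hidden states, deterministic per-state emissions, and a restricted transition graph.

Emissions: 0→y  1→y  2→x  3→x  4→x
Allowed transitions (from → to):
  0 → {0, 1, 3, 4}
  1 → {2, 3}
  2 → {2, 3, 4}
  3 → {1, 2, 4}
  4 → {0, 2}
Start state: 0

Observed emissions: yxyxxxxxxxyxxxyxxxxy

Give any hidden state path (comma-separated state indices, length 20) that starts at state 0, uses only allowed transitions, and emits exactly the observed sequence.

0,3,1,2,2,2,3,2,3,4,0,3,2,4,0,4,2,2,4,0

  [0] y  {0,1}  => 0  start
  [1] x  {2,3,4}  => 3  0->3 ok
  [2] y  {0,1}  => 1  3->1 ok
  [3] x  {2,3,4}  => 2  1->2 ok
  [4] x  {2,3,4}  => 2  2->2 ok
  [5] x  {2,3,4}  => 2  2->2 ok
  [6] x  {2,3,4}  => 3  2->3 ok
  [7] x  {2,3,4}  => 2  3->2 ok
  [8] x  {2,3,4}  => 3  2->3 ok
  [9] x  {2,3,4}  => 4  3->4 ok
  [10] y  {0,1}  => 0  4->0 ok
  [11] x  {2,3,4}  => 3  0->3 ok
  [12] x  {2,3,4}  => 2  3->2 ok
  [13] x  {2,3,4}  => 4  2->4 ok
  [14] y  {0,1}  => 0  4->0 ok
  [15] x  {2,3,4}  => 4  0->4 ok
  [16] x  {2,3,4}  => 2  4->2 ok
  [17] x  {2,3,4}  => 2  2->2 ok
  [18] x  {2,3,4}  => 4  2->4 ok
  [19] y  {0,1}  => 0  4->0 ok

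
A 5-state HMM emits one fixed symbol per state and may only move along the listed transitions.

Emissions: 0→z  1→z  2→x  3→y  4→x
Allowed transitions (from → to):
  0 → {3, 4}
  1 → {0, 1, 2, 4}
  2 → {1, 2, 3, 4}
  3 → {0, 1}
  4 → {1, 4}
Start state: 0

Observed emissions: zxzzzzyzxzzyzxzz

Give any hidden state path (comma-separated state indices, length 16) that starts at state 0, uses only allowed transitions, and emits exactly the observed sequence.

0,4,1,1,1,0,3,0,4,1,0,3,0,4,1,1

  0: obs=z cand={0,1} pick 0 [start]
  1: obs=x cand={2,4} pick 4 [0->4 ok]
  2: obs=z cand={0,1} pick 1 [4->1 ok]
  3: obs=z cand={0,1} pick 1 [1->1 ok]
  4: obs=z cand={0,1} pick 1 [1->1 ok]
  5: obs=z cand={0,1} pick 0 [1->0 ok]
  6: obs=y cand={3} pick 3 [0->3 ok]
  7: obs=z cand={0,1} pick 0 [3->0 ok]
  8: obs=x cand={2,4} pick 4 [0->4 ok]
  9: obs=z cand={0,1} pick 1 [4->1 ok]
  10: obs=z cand={0,1} pick 0 [1->0 ok]
  11: obs=y cand={3} pick 3 [0->3 ok]
  12: obs=z cand={0,1} pick 0 [3->0 ok]
  13: obs=x cand={2,4} pick 4 [0->4 ok]
  14: obs=z cand={0,1} pick 1 [4->1 ok]
  15: obs=z cand={0,1} pick 1 [1->1 ok]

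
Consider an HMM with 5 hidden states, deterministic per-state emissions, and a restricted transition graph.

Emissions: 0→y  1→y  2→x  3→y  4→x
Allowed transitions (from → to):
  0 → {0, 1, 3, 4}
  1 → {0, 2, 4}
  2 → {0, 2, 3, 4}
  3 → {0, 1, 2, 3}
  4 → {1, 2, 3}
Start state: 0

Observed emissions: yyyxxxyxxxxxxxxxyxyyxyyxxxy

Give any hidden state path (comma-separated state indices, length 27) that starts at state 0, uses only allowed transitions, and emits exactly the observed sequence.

  t0 'y' -> {0,1,3}, take 0 (start)
  t1 'y' -> {0,1,3}, take 0 (0->0 ok)
  t2 'y' -> {0,1,3}, take 1 (0->1 ok)
  t3 'x' -> {2,4}, take 4 (1->4 ok)
  t4 'x' -> {2,4}, take 2 (4->2 ok)
  t5 'x' -> {2,4}, take 2 (2->2 ok)
  t6 'y' -> {0,1,3}, take 0 (2->0 ok)
  t7 'x' -> {2,4}, take 4 (0->4 ok)
  t8 'x' -> {2,4}, take 2 (4->2 ok)
  t9 'x' -> {2,4}, take 2 (2->2 ok)
  t10 'x' -> {2,4}, take 4 (2->4 ok)
  t11 'x' -> {2,4}, take 2 (4->2 ok)
  t12 'x' -> {2,4}, take 2 (2->2 ok)
  t13 'x' -> {2,4}, take 2 (2->2 ok)
  t14 'x' -> {2,4}, take 2 (2->2 ok)
  t15 'x' -> {2,4}, take 2 (2->2 ok)
  t16 'y' -> {0,1,3}, take 3 (2->3 ok)
  t17 'x' -> {2,4}, take 2 (3->2 ok)
  t18 'y' -> {0,1,3}, take 0 (2->0 ok)
  t19 'y' -> {0,1,3}, take 3 (0->3 ok)
  t20 'x' -> {2,4}, take 2 (3->2 ok)
  t21 'y' -> {0,1,3}, take 0 (2->0 ok)
  t22 'y' -> {0,1,3}, take 1 (0->1 ok)
  t23 'x' -> {2,4}, take 2 (1->2 ok)
  t24 'x' -> {2,4}, take 4 (2->4 ok)
  t25 'x' -> {2,4}, take 2 (4->2 ok)
  t26 'y' -> {0,1,3}, take 3 (2->3 ok)

0,0,1,4,2,2,0,4,2,2,4,2,2,2,2,2,3,2,0,3,2,0,1,2,4,2,3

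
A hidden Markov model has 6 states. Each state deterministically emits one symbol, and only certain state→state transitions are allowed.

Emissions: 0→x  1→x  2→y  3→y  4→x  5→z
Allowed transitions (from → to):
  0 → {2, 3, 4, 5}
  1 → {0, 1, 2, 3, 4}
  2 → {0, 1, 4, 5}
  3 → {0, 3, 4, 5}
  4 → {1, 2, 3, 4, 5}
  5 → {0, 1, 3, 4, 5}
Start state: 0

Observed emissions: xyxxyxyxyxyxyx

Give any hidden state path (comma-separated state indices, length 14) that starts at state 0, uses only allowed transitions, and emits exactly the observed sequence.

  [0] x  {0,1,4}  => 0  start
  [1] y  {2,3}  => 2  0->2 ok
  [2] x  {0,1,4}  => 1  2->1 ok
  [3] x  {0,1,4}  => 4  1->4 ok
  [4] y  {2,3}  => 2  4->2 ok
  [5] x  {0,1,4}  => 1  2->1 ok
  [6] y  {2,3}  => 2  1->2 ok
  [7] x  {0,1,4}  => 4  2->4 ok
  [8] y  {2,3}  => 2  4->2 ok
  [9] x  {0,1,4}  => 0  2->0 ok
  [10] y  {2,3}  => 3  0->3 ok
  [11] x  {0,1,4}  => 4  3->4 ok
  [12] y  {2,3}  => 2  4->2 ok
  [13] x  {0,1,4}  => 4  2->4 ok

0,2,1,4,2,1,2,4,2,0,3,4,2,4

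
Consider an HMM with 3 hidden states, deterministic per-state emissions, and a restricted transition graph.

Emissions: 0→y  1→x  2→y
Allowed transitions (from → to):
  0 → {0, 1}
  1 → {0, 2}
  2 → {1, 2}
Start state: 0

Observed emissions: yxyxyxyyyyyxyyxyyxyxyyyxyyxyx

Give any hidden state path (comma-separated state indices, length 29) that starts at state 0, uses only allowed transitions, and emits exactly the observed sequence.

  t0 'y' -> {0,2}, take 0 (start)
  t1 'x' -> {1}, take 1 (0->1 ok)
  t2 'y' -> {0,2}, take 2 (1->2 ok)
  t3 'x' -> {1}, take 1 (2->1 ok)
  t4 'y' -> {0,2}, take 0 (1->0 ok)
  t5 'x' -> {1}, take 1 (0->1 ok)
  t6 'y' -> {0,2}, take 2 (1->2 ok)
  t7 'y' -> {0,2}, take 2 (2->2 ok)
  t8 'y' -> {0,2}, take 2 (2->2 ok)
  t9 'y' -> {0,2}, take 2 (2->2 ok)
  t10 'y' -> {0,2}, take 2 (2->2 ok)
  t11 'x' -> {1}, take 1 (2->1 ok)
  t12 'y' -> {0,2}, take 0 (1->0 ok)
  t13 'y' -> {0,2}, take 0 (0->0 ok)
  t14 'x' -> {1}, take 1 (0->1 ok)
  t15 'y' -> {0,2}, take 0 (1->0 ok)
  t16 'y' -> {0,2}, take 0 (0->0 ok)
  t17 'x' -> {1}, take 1 (0->1 ok)
  t18 'y' -> {0,2}, take 2 (1->2 ok)
  t19 'x' -> {1}, take 1 (2->1 ok)
  t20 'y' -> {0,2}, take 0 (1->0 ok)
  t21 'y' -> {0,2}, take 0 (0->0 ok)
  t22 'y' -> {0,2}, take 0 (0->0 ok)
  t23 'x' -> {1}, take 1 (0->1 ok)
  t24 'y' -> {0,2}, take 0 (1->0 ok)
  t25 'y' -> {0,2}, take 0 (0->0 ok)
  t26 'x' -> {1}, take 1 (0->1 ok)
  t27 'y' -> {0,2}, take 0 (1->0 ok)
  t28 'x' -> {1}, take 1 (0->1 ok)

0,1,2,1,0,1,2,2,2,2,2,1,0,0,1,0,0,1,2,1,0,0,0,1,0,0,1,0,1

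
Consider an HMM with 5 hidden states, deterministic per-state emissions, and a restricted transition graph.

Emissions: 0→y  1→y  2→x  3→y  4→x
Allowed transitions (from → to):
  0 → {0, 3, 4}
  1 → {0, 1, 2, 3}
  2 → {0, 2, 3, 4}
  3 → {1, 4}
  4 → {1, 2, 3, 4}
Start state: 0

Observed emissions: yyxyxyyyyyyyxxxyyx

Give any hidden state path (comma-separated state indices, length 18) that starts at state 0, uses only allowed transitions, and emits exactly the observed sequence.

  t0 'y' -> {0,1,3}, take 0 (start)
  t1 'y' -> {0,1,3}, take 0 (0->0 ok)
  t2 'x' -> {2,4}, take 4 (0->4 ok)
  t3 'y' -> {0,1,3}, take 3 (4->3 ok)
  t4 'x' -> {2,4}, take 4 (3->4 ok)
  t5 'y' -> {0,1,3}, take 3 (4->3 ok)
  t6 'y' -> {0,1,3}, take 1 (3->1 ok)
  t7 'y' -> {0,1,3}, take 1 (1->1 ok)
  t8 'y' -> {0,1,3}, take 0 (1->0 ok)
  t9 'y' -> {0,1,3}, take 3 (0->3 ok)
  t10 'y' -> {0,1,3}, take 1 (3->1 ok)
  t11 'y' -> {0,1,3}, take 1 (1->1 ok)
  t12 'x' -> {2,4}, take 2 (1->2 ok)
  t13 'x' -> {2,4}, take 4 (2->4 ok)
  t14 'x' -> {2,4}, take 4 (4->4 ok)
  t15 'y' -> {0,1,3}, take 3 (4->3 ok)
  t16 'y' -> {0,1,3}, take 1 (3->1 ok)
  t17 'x' -> {2,4}, take 2 (1->2 ok)

0,0,4,3,4,3,1,1,0,3,1,1,2,4,4,3,1,2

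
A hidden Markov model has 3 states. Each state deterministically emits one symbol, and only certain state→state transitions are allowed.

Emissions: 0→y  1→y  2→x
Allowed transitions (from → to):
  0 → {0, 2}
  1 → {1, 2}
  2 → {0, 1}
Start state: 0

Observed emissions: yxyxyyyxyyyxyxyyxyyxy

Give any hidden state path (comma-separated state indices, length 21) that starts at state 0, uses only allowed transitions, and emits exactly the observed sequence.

0,2,1,2,1,1,1,2,0,0,0,2,1,2,1,1,2,0,0,2,0

  0: obs=y cand={0,1} pick 0 [start]
  1: obs=x cand={2} pick 2 [0->2 ok]
  2: obs=y cand={0,1} pick 1 [2->1 ok]
  3: obs=x cand={2} pick 2 [1->2 ok]
  4: obs=y cand={0,1} pick 1 [2->1 ok]
  5: obs=y cand={0,1} pick 1 [1->1 ok]
  6: obs=y cand={0,1} pick 1 [1->1 ok]
  7: obs=x cand={2} pick 2 [1->2 ok]
  8: obs=y cand={0,1} pick 0 [2->0 ok]
  9: obs=y cand={0,1} pick 0 [0->0 ok]
  10: obs=y cand={0,1} pick 0 [0->0 ok]
  11: obs=x cand={2} pick 2 [0->2 ok]
  12: obs=y cand={0,1} pick 1 [2->1 ok]
  13: obs=x cand={2} pick 2 [1->2 ok]
  14: obs=y cand={0,1} pick 1 [2->1 ok]
  15: obs=y cand={0,1} pick 1 [1->1 ok]
  16: obs=x cand={2} pick 2 [1->2 ok]
  17: obs=y cand={0,1} pick 0 [2->0 ok]
  18: obs=y cand={0,1} pick 0 [0->0 ok]
  19: obs=x cand={2} pick 2 [0->2 ok]
  20: obs=y cand={0,1} pick 0 [2->0 ok]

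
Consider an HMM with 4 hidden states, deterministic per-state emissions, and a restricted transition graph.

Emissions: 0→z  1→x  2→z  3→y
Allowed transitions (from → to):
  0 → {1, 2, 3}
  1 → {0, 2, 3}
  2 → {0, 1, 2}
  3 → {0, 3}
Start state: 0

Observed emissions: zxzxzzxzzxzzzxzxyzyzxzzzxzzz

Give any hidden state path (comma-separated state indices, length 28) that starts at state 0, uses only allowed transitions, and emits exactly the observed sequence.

0,1,2,1,0,2,1,2,2,1,0,2,0,1,2,1,3,0,3,0,1,0,2,0,1,0,2,2

  [0] z  {0,2}  => 0  start
  [1] x  {1}  => 1  0->1 ok
  [2] z  {0,2}  => 2  1->2 ok
  [3] x  {1}  => 1  2->1 ok
  [4] z  {0,2}  => 0  1->0 ok
  [5] z  {0,2}  => 2  0->2 ok
  [6] x  {1}  => 1  2->1 ok
  [7] z  {0,2}  => 2  1->2 ok
  [8] z  {0,2}  => 2  2->2 ok
  [9] x  {1}  => 1  2->1 ok
  [10] z  {0,2}  => 0  1->0 ok
  [11] z  {0,2}  => 2  0->2 ok
  [12] z  {0,2}  => 0  2->0 ok
  [13] x  {1}  => 1  0->1 ok
  [14] z  {0,2}  => 2  1->2 ok
  [15] x  {1}  => 1  2->1 ok
  [16] y  {3}  => 3  1->3 ok
  [17] z  {0,2}  => 0  3->0 ok
  [18] y  {3}  => 3  0->3 ok
  [19] z  {0,2}  => 0  3->0 ok
  [20] x  {1}  => 1  0->1 ok
  [21] z  {0,2}  => 0  1->0 ok
  [22] z  {0,2}  => 2  0->2 ok
  [23] z  {0,2}  => 0  2->0 ok
  [24] x  {1}  => 1  0->1 ok
  [25] z  {0,2}  => 0  1->0 ok
  [26] z  {0,2}  => 2  0->2 ok
  [27] z  {0,2}  => 2  2->2 ok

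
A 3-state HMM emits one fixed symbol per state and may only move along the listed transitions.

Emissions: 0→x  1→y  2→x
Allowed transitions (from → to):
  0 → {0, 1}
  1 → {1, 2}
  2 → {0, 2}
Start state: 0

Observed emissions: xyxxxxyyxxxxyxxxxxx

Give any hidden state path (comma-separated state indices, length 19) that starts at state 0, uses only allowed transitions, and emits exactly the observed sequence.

  [0] x  {0,2}  => 0  start
  [1] y  {1}  => 1  0->1 ok
  [2] x  {0,2}  => 2  1->2 ok
  [3] x  {0,2}  => 2  2->2 ok
  [4] x  {0,2}  => 0  2->0 ok
  [5] x  {0,2}  => 0  0->0 ok
  [6] y  {1}  => 1  0->1 ok
  [7] y  {1}  => 1  1->1 ok
  [8] x  {0,2}  => 2  1->2 ok
  [9] x  {0,2}  => 2  2->2 ok
  [10] x  {0,2}  => 0  2->0 ok
  [11] x  {0,2}  => 0  0->0 ok
  [12] y  {1}  => 1  0->1 ok
  [13] x  {0,2}  => 2  1->2 ok
  [14] x  {0,2}  => 2  2->2 ok
  [15] x  {0,2}  => 2  2->2 ok
  [16] x  {0,2}  => 2  2->2 ok
  [17] x  {0,2}  => 0  2->0 ok
  [18] x  {0,2}  => 0  0->0 ok

0,1,2,2,0,0,1,1,2,2,0,0,1,2,2,2,2,0,0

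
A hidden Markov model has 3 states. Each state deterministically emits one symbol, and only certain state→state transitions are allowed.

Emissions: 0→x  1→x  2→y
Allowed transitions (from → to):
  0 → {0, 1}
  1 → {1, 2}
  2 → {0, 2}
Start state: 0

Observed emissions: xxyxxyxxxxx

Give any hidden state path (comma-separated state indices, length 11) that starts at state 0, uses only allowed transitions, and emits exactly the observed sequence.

  t0 'x' -> {0,1}, take 0 (start)
  t1 'x' -> {0,1}, take 1 (0->1 ok)
  t2 'y' -> {2}, take 2 (1->2 ok)
  t3 'x' -> {0,1}, take 0 (2->0 ok)
  t4 'x' -> {0,1}, take 1 (0->1 ok)
  t5 'y' -> {2}, take 2 (1->2 ok)
  t6 'x' -> {0,1}, take 0 (2->0 ok)
  t7 'x' -> {0,1}, take 0 (0->0 ok)
  t8 'x' -> {0,1}, take 0 (0->0 ok)
  t9 'x' -> {0,1}, take 1 (0->1 ok)
  t10 'x' -> {0,1}, take 1 (1->1 ok)

0,1,2,0,1,2,0,0,0,1,1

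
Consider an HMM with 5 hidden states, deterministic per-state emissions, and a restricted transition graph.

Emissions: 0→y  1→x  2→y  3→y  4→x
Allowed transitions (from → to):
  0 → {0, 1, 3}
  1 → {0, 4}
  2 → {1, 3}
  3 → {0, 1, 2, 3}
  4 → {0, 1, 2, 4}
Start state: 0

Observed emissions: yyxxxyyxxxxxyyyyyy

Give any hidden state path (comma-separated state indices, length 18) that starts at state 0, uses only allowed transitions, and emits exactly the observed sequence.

0,0,1,4,4,0,0,1,4,1,4,4,0,3,0,0,0,3

  [0] y  {0,2,3}  => 0  start
  [1] y  {0,2,3}  => 0  0->0 ok
  [2] x  {1,4}  => 1  0->1 ok
  [3] x  {1,4}  => 4  1->4 ok
  [4] x  {1,4}  => 4  4->4 ok
  [5] y  {0,2,3}  => 0  4->0 ok
  [6] y  {0,2,3}  => 0  0->0 ok
  [7] x  {1,4}  => 1  0->1 ok
  [8] x  {1,4}  => 4  1->4 ok
  [9] x  {1,4}  => 1  4->1 ok
  [10] x  {1,4}  => 4  1->4 ok
  [11] x  {1,4}  => 4  4->4 ok
  [12] y  {0,2,3}  => 0  4->0 ok
  [13] y  {0,2,3}  => 3  0->3 ok
  [14] y  {0,2,3}  => 0  3->0 ok
  [15] y  {0,2,3}  => 0  0->0 ok
  [16] y  {0,2,3}  => 0  0->0 ok
  [17] y  {0,2,3}  => 3  0->3 ok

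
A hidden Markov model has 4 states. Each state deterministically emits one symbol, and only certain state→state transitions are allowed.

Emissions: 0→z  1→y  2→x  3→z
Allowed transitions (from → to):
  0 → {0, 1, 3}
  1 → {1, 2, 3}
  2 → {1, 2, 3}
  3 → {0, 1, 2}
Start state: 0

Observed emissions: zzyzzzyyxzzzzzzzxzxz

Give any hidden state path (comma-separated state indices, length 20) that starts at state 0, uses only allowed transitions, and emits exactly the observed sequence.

  pos 0: z in {0,3}, choose 0; start
  pos 1: z in {0,3}, choose 0; 0->0 ok
  pos 2: y in {1}, choose 1; 0->1 ok
  pos 3: z in {0,3}, choose 3; 1->3 ok
  pos 4: z in {0,3}, choose 0; 3->0 ok
  pos 5: z in {0,3}, choose 0; 0->0 ok
  pos 6: y in {1}, choose 1; 0->1 ok
  pos 7: y in {1}, choose 1; 1->1 ok
  pos 8: x in {2}, choose 2; 1->2 ok
  pos 9: z in {0,3}, choose 3; 2->3 ok
  pos 10: z in {0,3}, choose 0; 3->0 ok
  pos 11: z in {0,3}, choose 0; 0->0 ok
  pos 12: z in {0,3}, choose 0; 0->0 ok
  pos 13: z in {0,3}, choose 3; 0->3 ok
  pos 14: z in {0,3}, choose 0; 3->0 ok
  pos 15: z in {0,3}, choose 3; 0->3 ok
  pos 16: x in {2}, choose 2; 3->2 ok
  pos 17: z in {0,3}, choose 3; 2->3 ok
  pos 18: x in {2}, choose 2; 3->2 ok
  pos 19: z in {0,3}, choose 3; 2->3 ok

0,0,1,3,0,0,1,1,2,3,0,0,0,3,0,3,2,3,2,3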